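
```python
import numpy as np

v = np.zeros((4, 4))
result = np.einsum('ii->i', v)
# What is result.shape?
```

(4,)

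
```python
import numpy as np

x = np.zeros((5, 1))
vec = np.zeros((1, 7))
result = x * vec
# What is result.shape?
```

(5, 7)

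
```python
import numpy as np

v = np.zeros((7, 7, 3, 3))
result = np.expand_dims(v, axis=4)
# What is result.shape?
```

(7, 7, 3, 3, 1)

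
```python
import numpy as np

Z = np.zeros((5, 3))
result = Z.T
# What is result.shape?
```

(3, 5)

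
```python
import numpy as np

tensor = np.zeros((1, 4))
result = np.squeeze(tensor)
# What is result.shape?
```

(4,)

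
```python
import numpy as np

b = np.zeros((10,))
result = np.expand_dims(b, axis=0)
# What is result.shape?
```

(1, 10)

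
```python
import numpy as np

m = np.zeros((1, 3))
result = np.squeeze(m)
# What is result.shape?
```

(3,)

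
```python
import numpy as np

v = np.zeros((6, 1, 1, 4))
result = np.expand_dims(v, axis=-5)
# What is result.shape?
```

(1, 6, 1, 1, 4)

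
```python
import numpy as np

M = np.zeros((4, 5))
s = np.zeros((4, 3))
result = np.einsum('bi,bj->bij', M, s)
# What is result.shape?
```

(4, 5, 3)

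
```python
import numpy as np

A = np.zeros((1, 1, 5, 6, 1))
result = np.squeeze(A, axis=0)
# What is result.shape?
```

(1, 5, 6, 1)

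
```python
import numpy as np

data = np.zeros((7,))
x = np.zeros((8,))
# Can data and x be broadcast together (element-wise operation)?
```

No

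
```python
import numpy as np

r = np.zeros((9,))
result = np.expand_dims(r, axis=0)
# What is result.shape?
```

(1, 9)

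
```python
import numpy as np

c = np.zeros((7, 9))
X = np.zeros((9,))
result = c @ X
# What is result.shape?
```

(7,)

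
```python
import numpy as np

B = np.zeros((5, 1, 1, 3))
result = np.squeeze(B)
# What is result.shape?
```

(5, 3)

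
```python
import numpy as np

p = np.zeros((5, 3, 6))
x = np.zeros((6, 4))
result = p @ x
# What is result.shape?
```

(5, 3, 4)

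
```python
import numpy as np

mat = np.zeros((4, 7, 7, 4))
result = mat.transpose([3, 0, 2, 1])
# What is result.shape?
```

(4, 4, 7, 7)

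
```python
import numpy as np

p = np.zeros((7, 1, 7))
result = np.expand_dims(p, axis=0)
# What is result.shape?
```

(1, 7, 1, 7)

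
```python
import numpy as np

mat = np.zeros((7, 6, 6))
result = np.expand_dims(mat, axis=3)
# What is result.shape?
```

(7, 6, 6, 1)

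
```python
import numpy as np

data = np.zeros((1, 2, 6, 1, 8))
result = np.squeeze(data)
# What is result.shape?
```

(2, 6, 8)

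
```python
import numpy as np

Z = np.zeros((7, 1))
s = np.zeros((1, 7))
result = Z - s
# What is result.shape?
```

(7, 7)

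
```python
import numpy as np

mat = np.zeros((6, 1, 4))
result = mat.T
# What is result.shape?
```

(4, 1, 6)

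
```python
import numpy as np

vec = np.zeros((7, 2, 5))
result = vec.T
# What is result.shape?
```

(5, 2, 7)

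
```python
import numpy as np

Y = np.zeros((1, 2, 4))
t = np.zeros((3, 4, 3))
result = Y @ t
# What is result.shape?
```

(3, 2, 3)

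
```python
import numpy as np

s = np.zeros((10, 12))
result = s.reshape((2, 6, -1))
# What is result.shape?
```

(2, 6, 10)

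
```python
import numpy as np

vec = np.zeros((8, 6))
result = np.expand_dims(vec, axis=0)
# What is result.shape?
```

(1, 8, 6)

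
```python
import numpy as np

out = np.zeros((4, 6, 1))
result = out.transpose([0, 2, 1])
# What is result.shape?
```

(4, 1, 6)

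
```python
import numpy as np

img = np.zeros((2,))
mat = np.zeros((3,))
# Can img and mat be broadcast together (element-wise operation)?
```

No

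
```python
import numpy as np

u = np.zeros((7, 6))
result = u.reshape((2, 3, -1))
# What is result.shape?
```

(2, 3, 7)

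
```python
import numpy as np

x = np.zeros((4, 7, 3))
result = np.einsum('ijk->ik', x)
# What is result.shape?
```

(4, 3)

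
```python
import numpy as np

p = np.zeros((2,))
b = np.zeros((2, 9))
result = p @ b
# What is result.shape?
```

(9,)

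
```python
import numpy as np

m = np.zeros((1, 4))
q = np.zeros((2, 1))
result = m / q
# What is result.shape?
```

(2, 4)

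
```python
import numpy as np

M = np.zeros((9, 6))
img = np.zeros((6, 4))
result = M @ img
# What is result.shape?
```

(9, 4)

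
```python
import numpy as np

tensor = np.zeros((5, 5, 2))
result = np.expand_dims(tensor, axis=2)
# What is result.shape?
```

(5, 5, 1, 2)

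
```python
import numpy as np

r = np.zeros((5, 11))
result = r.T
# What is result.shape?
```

(11, 5)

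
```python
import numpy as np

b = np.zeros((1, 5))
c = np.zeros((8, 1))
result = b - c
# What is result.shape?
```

(8, 5)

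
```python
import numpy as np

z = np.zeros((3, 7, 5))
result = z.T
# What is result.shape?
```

(5, 7, 3)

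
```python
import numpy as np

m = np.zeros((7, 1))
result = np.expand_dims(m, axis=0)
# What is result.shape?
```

(1, 7, 1)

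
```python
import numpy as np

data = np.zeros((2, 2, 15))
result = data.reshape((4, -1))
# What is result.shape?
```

(4, 15)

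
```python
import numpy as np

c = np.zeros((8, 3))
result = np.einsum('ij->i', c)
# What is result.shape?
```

(8,)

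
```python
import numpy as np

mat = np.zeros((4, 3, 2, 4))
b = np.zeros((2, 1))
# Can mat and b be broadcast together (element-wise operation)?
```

Yes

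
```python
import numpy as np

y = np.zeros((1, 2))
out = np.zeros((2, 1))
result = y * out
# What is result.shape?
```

(2, 2)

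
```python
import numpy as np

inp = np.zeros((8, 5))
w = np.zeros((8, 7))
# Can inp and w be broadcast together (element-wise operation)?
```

No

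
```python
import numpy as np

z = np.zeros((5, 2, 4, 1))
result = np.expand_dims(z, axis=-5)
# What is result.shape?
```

(1, 5, 2, 4, 1)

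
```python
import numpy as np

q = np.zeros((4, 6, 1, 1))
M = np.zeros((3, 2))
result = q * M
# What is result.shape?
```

(4, 6, 3, 2)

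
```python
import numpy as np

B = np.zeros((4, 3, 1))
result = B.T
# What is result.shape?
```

(1, 3, 4)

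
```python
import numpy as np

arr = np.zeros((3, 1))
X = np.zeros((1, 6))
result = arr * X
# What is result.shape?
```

(3, 6)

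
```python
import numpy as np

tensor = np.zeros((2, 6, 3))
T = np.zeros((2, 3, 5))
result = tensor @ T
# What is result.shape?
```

(2, 6, 5)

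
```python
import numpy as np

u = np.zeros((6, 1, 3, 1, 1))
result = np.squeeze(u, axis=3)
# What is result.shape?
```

(6, 1, 3, 1)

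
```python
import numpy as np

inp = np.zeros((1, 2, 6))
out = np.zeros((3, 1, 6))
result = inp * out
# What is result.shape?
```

(3, 2, 6)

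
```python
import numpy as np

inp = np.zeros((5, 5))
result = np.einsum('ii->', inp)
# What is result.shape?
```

()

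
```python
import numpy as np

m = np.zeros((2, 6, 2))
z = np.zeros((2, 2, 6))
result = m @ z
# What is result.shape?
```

(2, 6, 6)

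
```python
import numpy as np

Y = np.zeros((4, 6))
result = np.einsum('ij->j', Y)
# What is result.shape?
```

(6,)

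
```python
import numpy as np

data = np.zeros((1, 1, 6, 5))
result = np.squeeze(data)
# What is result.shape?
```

(6, 5)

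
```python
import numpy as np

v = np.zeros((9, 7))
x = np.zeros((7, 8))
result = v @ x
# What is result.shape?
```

(9, 8)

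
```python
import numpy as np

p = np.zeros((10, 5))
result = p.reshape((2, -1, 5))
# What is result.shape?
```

(2, 5, 5)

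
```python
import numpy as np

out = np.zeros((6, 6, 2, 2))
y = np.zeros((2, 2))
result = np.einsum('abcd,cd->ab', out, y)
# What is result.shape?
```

(6, 6)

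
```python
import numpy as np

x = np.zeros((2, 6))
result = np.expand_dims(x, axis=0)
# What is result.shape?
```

(1, 2, 6)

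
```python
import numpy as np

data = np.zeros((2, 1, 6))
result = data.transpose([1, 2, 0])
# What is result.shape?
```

(1, 6, 2)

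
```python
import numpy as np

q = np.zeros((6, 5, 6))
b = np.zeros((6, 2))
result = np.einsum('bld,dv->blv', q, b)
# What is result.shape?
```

(6, 5, 2)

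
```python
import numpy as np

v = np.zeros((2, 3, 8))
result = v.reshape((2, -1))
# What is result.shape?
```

(2, 24)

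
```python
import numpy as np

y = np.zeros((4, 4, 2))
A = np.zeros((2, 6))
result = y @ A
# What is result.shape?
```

(4, 4, 6)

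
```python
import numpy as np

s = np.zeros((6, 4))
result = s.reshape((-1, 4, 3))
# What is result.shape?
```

(2, 4, 3)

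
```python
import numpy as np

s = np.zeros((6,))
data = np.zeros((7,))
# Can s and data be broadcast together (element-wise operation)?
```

No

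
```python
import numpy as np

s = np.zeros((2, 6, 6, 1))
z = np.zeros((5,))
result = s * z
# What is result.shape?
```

(2, 6, 6, 5)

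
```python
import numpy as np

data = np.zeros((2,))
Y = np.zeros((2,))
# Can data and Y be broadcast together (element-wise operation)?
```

Yes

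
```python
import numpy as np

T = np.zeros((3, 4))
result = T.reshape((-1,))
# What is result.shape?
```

(12,)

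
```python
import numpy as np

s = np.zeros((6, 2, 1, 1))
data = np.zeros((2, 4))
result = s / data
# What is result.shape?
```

(6, 2, 2, 4)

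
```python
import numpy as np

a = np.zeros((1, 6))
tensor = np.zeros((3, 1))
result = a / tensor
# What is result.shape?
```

(3, 6)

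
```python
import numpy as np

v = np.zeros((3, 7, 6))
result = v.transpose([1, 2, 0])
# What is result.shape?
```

(7, 6, 3)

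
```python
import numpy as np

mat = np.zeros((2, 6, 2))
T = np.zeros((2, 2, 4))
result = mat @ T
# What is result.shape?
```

(2, 6, 4)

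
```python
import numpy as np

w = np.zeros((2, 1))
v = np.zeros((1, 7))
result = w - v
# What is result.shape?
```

(2, 7)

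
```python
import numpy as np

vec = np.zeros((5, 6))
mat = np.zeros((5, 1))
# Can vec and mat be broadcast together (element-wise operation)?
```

Yes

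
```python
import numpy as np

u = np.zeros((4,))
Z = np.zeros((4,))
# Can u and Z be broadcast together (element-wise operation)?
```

Yes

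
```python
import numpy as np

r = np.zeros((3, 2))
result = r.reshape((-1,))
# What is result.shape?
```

(6,)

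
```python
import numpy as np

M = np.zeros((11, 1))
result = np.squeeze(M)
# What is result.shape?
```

(11,)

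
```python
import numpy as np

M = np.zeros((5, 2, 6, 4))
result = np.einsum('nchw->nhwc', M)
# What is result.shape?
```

(5, 6, 4, 2)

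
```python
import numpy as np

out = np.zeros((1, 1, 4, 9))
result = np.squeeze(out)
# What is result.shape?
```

(4, 9)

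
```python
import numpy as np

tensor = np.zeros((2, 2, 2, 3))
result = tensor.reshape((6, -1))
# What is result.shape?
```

(6, 4)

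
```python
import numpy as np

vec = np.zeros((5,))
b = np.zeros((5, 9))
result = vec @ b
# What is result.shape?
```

(9,)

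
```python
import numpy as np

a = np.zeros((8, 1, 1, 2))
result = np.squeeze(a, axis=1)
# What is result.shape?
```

(8, 1, 2)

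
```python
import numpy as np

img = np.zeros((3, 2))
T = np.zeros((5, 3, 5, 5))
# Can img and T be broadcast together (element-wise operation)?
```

No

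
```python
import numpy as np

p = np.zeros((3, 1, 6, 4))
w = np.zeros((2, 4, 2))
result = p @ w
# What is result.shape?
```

(3, 2, 6, 2)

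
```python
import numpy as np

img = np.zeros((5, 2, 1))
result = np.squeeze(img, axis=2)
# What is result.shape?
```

(5, 2)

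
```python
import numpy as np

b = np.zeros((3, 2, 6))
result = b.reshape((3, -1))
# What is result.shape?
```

(3, 12)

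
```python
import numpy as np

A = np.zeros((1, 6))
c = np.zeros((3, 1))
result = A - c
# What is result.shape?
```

(3, 6)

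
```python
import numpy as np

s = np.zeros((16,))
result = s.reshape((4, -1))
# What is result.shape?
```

(4, 4)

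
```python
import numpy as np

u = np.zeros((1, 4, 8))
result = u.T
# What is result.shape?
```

(8, 4, 1)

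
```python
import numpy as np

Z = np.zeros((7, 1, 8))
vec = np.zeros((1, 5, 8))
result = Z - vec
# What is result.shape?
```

(7, 5, 8)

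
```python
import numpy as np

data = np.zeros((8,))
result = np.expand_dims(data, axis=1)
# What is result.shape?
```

(8, 1)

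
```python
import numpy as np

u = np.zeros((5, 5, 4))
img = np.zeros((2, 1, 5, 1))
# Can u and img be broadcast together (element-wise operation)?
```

Yes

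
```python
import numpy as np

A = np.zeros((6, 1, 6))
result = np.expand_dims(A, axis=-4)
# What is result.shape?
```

(1, 6, 1, 6)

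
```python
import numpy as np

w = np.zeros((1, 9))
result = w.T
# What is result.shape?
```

(9, 1)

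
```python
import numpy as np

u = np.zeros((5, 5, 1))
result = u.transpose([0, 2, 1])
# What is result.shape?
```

(5, 1, 5)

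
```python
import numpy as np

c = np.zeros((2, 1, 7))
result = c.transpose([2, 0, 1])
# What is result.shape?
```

(7, 2, 1)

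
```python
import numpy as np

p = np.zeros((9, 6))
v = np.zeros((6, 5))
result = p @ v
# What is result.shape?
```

(9, 5)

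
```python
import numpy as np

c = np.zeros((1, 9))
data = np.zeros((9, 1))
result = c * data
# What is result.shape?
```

(9, 9)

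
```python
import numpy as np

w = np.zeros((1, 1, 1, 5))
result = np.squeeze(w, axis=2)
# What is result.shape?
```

(1, 1, 5)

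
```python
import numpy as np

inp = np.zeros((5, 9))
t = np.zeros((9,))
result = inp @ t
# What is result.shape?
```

(5,)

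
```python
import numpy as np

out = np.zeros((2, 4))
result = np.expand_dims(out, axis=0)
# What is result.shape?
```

(1, 2, 4)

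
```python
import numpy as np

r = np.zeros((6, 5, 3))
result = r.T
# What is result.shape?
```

(3, 5, 6)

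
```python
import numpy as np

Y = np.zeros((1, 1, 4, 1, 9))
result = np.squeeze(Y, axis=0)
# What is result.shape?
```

(1, 4, 1, 9)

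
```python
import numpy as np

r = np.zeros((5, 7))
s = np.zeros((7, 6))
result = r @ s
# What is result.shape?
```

(5, 6)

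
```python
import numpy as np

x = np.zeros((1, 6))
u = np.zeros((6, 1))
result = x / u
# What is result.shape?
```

(6, 6)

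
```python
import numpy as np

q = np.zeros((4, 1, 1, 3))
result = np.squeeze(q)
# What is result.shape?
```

(4, 3)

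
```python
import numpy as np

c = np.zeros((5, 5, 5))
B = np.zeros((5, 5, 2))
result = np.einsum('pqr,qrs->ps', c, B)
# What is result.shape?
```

(5, 2)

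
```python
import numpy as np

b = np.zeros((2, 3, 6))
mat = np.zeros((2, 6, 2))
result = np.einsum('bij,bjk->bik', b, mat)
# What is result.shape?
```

(2, 3, 2)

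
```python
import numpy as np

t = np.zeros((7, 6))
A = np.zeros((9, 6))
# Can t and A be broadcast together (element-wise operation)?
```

No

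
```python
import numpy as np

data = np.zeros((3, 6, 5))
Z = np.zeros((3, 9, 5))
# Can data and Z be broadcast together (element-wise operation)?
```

No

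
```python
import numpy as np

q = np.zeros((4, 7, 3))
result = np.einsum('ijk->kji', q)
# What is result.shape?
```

(3, 7, 4)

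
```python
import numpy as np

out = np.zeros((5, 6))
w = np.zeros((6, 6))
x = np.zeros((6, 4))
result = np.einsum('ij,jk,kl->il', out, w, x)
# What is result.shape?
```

(5, 4)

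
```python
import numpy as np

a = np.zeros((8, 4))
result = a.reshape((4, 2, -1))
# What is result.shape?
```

(4, 2, 4)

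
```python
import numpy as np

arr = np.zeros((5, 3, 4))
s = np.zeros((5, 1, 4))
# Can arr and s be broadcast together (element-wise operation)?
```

Yes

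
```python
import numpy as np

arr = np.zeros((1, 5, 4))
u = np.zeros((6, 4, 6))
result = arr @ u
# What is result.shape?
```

(6, 5, 6)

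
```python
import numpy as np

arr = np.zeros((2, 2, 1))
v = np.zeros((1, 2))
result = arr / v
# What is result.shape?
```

(2, 2, 2)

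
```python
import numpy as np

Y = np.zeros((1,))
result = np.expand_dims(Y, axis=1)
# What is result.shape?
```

(1, 1)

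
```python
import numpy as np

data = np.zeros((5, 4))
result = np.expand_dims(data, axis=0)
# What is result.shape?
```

(1, 5, 4)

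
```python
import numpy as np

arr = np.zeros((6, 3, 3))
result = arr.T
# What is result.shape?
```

(3, 3, 6)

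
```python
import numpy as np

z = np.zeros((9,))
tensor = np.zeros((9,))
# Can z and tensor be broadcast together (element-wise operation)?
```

Yes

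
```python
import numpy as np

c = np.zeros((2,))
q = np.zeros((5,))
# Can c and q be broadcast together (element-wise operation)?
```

No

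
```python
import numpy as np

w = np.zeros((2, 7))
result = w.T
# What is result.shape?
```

(7, 2)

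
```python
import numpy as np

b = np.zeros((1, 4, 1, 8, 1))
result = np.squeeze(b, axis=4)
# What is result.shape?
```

(1, 4, 1, 8)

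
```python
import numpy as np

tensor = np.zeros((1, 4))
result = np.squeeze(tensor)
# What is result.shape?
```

(4,)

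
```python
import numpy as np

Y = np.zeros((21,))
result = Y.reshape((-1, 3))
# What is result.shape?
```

(7, 3)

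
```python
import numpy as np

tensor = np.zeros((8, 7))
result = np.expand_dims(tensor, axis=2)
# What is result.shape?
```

(8, 7, 1)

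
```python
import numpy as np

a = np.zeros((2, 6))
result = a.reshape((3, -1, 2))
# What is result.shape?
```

(3, 2, 2)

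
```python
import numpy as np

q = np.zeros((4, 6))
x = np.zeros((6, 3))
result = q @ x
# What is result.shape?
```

(4, 3)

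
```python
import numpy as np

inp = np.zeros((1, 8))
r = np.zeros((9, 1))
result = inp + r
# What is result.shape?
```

(9, 8)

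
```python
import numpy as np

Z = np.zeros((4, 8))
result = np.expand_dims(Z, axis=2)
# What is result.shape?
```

(4, 8, 1)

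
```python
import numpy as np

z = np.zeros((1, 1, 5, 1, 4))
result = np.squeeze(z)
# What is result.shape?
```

(5, 4)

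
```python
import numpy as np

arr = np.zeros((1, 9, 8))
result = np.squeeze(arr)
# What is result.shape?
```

(9, 8)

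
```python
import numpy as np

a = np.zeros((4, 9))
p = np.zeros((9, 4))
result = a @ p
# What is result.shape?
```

(4, 4)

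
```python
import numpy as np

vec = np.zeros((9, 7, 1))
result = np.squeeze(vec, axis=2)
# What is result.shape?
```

(9, 7)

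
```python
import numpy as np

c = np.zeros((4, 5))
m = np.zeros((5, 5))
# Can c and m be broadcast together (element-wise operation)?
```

No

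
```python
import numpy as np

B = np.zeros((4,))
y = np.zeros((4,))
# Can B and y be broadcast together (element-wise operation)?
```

Yes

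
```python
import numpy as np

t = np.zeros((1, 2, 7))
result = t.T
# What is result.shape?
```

(7, 2, 1)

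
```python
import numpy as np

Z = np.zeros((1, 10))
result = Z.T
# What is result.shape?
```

(10, 1)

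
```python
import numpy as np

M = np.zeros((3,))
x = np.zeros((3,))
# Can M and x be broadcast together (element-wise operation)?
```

Yes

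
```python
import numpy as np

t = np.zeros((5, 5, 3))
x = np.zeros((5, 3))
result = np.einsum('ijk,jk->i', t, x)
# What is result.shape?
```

(5,)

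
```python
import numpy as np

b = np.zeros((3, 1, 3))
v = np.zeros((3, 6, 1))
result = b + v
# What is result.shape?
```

(3, 6, 3)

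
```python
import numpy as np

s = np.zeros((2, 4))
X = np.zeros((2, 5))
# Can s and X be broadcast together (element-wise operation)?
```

No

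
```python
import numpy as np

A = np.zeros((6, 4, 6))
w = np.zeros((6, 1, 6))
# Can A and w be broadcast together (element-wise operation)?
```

Yes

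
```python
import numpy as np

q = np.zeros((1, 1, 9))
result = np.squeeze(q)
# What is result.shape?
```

(9,)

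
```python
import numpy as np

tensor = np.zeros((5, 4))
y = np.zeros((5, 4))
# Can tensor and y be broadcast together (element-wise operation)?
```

Yes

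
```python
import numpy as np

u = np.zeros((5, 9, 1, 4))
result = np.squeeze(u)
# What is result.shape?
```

(5, 9, 4)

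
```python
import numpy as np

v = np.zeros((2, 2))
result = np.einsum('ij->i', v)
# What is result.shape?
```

(2,)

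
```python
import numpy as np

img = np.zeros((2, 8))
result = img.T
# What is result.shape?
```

(8, 2)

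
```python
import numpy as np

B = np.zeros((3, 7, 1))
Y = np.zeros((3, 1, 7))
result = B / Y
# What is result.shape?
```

(3, 7, 7)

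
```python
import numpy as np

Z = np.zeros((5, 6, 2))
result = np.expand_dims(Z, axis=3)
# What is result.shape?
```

(5, 6, 2, 1)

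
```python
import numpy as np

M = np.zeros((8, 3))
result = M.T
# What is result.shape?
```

(3, 8)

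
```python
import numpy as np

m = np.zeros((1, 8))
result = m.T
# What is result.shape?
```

(8, 1)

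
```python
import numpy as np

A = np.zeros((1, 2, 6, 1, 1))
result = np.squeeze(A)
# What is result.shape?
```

(2, 6)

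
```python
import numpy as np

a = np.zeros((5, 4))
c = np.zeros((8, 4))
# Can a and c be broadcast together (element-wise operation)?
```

No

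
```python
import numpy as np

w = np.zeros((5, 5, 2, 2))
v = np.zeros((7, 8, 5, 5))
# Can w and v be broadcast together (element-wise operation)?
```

No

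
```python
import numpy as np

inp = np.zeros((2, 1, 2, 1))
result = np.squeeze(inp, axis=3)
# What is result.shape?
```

(2, 1, 2)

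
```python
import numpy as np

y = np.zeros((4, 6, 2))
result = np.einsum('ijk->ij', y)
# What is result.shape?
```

(4, 6)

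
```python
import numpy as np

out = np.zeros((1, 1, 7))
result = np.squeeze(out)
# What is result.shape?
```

(7,)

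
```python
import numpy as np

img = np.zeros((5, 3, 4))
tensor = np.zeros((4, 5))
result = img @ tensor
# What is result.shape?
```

(5, 3, 5)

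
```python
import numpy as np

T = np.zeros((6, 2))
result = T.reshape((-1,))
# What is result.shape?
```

(12,)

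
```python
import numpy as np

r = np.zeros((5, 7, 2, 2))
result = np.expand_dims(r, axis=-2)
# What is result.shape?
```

(5, 7, 2, 1, 2)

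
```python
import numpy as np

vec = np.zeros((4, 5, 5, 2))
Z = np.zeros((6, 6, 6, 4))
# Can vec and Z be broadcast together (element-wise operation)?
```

No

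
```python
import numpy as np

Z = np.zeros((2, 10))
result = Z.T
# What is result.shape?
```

(10, 2)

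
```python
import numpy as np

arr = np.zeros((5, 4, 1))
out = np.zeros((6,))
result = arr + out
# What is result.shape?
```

(5, 4, 6)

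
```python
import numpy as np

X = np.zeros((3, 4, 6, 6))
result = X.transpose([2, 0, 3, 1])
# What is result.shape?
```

(6, 3, 6, 4)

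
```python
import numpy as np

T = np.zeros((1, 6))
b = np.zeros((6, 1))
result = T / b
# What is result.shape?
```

(6, 6)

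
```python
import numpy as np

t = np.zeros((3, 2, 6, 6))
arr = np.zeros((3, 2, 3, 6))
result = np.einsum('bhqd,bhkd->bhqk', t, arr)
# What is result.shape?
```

(3, 2, 6, 3)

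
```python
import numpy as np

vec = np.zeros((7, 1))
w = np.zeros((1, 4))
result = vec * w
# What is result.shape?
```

(7, 4)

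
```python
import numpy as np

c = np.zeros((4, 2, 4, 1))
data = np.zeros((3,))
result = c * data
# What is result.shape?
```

(4, 2, 4, 3)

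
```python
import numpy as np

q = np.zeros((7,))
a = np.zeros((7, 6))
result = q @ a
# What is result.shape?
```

(6,)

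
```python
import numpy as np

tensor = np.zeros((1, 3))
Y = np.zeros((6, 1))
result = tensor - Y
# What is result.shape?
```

(6, 3)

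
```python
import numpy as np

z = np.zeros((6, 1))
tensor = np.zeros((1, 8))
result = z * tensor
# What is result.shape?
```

(6, 8)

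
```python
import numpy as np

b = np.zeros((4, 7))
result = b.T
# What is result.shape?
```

(7, 4)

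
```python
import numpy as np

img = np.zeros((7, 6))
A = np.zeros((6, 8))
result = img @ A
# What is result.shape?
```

(7, 8)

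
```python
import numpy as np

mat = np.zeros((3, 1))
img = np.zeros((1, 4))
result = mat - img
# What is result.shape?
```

(3, 4)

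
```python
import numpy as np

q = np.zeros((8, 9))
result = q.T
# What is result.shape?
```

(9, 8)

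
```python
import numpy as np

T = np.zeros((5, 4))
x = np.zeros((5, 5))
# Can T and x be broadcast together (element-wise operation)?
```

No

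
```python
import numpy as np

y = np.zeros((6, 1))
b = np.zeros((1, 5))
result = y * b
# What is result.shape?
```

(6, 5)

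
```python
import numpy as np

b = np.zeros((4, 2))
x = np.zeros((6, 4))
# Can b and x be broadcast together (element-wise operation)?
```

No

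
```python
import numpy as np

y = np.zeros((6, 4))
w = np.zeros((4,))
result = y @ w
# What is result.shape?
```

(6,)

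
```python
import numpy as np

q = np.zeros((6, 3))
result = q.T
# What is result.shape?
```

(3, 6)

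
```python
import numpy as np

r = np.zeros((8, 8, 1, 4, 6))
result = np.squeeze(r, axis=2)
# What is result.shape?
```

(8, 8, 4, 6)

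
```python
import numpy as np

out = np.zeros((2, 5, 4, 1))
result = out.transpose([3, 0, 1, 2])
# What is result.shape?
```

(1, 2, 5, 4)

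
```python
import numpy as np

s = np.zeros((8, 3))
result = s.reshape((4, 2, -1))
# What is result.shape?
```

(4, 2, 3)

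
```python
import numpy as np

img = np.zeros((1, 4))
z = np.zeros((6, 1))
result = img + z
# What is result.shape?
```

(6, 4)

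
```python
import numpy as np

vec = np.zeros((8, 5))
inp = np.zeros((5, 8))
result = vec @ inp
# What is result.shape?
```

(8, 8)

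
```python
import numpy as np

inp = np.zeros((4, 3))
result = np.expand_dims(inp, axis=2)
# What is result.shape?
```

(4, 3, 1)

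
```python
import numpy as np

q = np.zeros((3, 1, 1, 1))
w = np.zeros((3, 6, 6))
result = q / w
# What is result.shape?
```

(3, 3, 6, 6)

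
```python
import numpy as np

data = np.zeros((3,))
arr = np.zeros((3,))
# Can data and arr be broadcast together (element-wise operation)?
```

Yes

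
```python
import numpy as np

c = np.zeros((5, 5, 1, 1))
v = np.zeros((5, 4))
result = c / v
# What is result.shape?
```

(5, 5, 5, 4)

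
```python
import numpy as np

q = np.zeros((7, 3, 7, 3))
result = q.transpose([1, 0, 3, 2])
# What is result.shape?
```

(3, 7, 3, 7)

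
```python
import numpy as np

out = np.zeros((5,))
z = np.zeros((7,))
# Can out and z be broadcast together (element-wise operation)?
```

No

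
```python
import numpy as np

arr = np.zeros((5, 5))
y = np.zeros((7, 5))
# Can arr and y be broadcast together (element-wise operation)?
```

No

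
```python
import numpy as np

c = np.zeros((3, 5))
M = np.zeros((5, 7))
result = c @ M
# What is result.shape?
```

(3, 7)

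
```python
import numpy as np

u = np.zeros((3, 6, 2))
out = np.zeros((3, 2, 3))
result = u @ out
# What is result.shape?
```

(3, 6, 3)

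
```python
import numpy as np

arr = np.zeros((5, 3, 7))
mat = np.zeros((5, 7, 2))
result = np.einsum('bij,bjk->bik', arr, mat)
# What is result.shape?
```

(5, 3, 2)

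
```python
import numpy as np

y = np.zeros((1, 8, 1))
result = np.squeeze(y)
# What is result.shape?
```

(8,)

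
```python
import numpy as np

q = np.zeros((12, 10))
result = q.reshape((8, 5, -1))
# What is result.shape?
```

(8, 5, 3)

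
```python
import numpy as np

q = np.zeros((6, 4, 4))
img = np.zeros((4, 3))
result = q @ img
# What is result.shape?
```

(6, 4, 3)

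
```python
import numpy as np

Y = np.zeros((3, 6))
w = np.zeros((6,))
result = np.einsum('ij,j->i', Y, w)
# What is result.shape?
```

(3,)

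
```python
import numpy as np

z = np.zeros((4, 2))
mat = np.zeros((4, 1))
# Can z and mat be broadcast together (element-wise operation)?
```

Yes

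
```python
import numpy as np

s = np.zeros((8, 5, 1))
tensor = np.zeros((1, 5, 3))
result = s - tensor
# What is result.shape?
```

(8, 5, 3)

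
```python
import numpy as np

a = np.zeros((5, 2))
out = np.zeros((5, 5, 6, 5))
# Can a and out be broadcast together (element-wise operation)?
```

No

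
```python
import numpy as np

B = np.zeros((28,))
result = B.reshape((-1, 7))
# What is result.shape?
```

(4, 7)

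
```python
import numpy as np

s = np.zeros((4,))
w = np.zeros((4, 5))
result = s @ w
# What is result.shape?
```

(5,)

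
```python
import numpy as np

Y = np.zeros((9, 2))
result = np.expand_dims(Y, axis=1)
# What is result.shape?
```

(9, 1, 2)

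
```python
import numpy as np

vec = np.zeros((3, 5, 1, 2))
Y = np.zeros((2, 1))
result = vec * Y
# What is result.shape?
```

(3, 5, 2, 2)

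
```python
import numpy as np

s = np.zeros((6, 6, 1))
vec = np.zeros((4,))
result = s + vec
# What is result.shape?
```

(6, 6, 4)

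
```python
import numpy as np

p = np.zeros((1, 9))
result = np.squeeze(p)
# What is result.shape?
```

(9,)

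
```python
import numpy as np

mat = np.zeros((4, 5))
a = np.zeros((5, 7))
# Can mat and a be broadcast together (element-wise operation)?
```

No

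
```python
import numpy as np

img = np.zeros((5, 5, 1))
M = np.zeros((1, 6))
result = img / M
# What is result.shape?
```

(5, 5, 6)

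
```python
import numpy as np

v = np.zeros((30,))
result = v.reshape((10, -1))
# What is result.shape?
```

(10, 3)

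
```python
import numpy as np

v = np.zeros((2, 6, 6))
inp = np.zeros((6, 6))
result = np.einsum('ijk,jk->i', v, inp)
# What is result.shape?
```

(2,)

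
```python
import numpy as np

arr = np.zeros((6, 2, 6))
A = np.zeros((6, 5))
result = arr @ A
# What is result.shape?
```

(6, 2, 5)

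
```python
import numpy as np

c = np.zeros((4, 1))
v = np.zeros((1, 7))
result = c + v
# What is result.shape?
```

(4, 7)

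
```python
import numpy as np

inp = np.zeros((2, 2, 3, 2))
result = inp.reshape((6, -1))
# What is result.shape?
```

(6, 4)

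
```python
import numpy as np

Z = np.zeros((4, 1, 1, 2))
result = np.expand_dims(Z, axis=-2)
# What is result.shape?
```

(4, 1, 1, 1, 2)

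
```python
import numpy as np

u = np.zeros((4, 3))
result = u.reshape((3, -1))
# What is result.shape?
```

(3, 4)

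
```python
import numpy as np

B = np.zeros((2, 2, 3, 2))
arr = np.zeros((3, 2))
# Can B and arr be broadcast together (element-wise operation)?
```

Yes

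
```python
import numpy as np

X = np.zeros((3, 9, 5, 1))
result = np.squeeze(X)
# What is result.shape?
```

(3, 9, 5)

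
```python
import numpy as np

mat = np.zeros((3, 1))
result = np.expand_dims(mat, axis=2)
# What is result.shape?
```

(3, 1, 1)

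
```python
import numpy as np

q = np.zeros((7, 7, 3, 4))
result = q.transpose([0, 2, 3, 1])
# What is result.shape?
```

(7, 3, 4, 7)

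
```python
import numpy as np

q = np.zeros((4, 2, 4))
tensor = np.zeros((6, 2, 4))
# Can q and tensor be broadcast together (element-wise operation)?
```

No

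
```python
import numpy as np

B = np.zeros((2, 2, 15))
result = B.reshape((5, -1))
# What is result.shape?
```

(5, 12)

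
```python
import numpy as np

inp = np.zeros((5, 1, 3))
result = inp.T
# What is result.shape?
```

(3, 1, 5)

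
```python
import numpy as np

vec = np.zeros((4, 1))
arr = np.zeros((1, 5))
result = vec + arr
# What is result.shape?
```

(4, 5)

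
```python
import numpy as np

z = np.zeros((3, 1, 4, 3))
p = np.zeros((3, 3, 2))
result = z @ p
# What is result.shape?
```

(3, 3, 4, 2)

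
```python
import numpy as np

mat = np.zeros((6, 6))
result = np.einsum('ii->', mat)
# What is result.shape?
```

()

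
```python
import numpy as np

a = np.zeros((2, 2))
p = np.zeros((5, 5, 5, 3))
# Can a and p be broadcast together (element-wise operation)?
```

No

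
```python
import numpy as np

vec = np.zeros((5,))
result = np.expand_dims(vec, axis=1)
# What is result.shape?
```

(5, 1)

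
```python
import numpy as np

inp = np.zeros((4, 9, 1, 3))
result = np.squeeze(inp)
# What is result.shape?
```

(4, 9, 3)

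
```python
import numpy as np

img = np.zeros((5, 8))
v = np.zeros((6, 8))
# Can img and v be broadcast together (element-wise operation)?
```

No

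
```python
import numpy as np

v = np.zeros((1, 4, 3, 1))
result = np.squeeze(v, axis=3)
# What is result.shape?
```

(1, 4, 3)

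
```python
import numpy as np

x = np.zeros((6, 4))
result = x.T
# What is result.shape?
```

(4, 6)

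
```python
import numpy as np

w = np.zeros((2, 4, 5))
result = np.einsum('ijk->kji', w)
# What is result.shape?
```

(5, 4, 2)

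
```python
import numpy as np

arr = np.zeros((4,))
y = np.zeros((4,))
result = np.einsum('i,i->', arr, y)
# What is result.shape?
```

()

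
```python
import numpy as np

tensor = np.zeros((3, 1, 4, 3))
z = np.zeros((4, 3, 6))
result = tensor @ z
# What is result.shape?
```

(3, 4, 4, 6)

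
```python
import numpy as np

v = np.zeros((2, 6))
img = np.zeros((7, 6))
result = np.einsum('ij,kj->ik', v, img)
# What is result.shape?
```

(2, 7)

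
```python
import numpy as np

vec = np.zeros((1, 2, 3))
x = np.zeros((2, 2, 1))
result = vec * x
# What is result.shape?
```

(2, 2, 3)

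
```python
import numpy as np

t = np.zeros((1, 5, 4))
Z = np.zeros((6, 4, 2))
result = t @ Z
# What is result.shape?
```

(6, 5, 2)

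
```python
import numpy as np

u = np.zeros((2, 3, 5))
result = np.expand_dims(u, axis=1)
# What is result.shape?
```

(2, 1, 3, 5)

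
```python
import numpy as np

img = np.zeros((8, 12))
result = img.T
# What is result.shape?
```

(12, 8)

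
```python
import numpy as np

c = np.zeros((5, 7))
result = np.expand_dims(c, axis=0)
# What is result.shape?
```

(1, 5, 7)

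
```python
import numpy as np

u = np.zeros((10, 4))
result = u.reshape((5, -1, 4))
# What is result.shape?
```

(5, 2, 4)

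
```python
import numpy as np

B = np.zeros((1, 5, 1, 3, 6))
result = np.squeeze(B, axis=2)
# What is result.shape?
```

(1, 5, 3, 6)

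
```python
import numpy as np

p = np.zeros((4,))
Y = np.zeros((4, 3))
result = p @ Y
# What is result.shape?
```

(3,)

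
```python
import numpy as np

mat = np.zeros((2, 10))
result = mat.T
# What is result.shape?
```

(10, 2)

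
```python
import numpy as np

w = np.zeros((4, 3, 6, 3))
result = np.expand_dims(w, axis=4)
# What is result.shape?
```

(4, 3, 6, 3, 1)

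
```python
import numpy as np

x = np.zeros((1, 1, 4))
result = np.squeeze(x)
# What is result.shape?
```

(4,)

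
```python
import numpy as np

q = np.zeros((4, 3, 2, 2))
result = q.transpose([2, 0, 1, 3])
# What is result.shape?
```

(2, 4, 3, 2)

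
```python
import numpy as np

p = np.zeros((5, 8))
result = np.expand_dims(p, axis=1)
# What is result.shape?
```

(5, 1, 8)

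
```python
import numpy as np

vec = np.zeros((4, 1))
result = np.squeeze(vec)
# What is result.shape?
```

(4,)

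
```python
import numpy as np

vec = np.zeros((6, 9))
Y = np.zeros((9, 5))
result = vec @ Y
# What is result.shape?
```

(6, 5)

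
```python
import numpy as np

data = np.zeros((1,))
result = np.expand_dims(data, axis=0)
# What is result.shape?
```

(1, 1)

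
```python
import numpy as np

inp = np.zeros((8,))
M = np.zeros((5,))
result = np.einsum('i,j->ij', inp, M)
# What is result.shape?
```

(8, 5)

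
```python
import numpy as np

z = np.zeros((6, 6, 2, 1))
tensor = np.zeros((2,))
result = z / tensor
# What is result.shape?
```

(6, 6, 2, 2)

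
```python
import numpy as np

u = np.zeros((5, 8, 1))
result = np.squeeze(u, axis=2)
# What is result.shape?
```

(5, 8)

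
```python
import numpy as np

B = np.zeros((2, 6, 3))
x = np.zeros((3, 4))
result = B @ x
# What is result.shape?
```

(2, 6, 4)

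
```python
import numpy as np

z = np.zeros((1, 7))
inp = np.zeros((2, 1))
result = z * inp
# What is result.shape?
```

(2, 7)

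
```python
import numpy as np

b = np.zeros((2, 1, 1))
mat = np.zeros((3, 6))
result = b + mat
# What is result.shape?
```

(2, 3, 6)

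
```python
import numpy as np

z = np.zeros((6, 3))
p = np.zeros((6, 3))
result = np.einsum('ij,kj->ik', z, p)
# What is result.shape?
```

(6, 6)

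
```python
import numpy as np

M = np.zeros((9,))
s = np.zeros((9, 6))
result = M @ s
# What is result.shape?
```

(6,)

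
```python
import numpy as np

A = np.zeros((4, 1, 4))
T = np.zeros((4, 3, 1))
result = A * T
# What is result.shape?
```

(4, 3, 4)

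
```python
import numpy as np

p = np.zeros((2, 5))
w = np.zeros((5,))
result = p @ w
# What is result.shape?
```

(2,)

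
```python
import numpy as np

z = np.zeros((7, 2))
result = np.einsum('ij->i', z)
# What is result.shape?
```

(7,)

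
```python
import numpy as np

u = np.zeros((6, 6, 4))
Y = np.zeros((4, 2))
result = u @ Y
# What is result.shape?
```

(6, 6, 2)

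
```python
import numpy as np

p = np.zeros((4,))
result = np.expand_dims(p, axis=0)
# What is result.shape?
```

(1, 4)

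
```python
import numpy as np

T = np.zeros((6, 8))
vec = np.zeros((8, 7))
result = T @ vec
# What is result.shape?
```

(6, 7)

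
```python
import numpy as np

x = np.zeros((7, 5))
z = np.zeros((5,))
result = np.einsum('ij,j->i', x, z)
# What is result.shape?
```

(7,)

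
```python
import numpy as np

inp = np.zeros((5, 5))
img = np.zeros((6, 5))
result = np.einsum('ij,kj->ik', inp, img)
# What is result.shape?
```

(5, 6)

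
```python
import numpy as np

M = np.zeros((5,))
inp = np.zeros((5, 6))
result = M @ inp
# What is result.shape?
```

(6,)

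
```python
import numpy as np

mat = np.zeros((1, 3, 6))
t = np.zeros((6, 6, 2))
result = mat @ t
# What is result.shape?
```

(6, 3, 2)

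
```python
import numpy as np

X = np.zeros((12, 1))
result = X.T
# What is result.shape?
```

(1, 12)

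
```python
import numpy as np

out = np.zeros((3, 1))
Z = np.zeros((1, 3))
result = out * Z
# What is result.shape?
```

(3, 3)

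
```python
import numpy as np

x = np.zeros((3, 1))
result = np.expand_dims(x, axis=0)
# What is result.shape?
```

(1, 3, 1)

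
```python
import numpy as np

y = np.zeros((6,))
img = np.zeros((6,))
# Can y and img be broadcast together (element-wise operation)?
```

Yes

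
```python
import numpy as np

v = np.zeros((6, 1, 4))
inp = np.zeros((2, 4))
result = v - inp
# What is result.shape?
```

(6, 2, 4)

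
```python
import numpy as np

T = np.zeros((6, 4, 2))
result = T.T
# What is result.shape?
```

(2, 4, 6)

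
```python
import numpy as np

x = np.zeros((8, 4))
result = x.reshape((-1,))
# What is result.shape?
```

(32,)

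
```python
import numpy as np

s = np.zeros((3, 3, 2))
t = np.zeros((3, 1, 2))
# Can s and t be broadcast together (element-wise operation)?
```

Yes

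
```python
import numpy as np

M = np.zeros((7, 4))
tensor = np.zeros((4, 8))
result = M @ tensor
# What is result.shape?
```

(7, 8)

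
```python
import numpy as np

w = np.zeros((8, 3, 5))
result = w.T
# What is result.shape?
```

(5, 3, 8)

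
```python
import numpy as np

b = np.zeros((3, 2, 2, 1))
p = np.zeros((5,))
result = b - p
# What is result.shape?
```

(3, 2, 2, 5)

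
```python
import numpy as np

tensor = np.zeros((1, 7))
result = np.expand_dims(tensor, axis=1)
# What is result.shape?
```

(1, 1, 7)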